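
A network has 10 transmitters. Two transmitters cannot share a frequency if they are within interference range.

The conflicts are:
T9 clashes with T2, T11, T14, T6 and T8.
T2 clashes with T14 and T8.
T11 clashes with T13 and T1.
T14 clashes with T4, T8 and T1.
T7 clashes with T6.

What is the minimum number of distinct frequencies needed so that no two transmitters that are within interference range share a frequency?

T9, T2, T14, T8 are mutually in conflict, so at least 4 frequencies are needed.
4 frequencies suffice: T9=1, T2=4, T11=2, T14=2, T13=1, T7=1, T6=2, T4=1, T8=3, T1=1. No two conflicting transmitters share a frequency.

4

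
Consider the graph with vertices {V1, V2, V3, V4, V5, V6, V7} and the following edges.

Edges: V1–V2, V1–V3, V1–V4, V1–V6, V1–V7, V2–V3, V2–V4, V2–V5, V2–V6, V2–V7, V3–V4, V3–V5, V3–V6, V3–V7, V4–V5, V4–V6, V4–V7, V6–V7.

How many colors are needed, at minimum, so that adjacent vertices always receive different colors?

6

V1, V2, V3, V4, V6, V7 are pairwise adjacent (a clique of size 6), so at least 6 colors are needed.
A valid assignment using 6 colors: V1=5, V2=3, V3=2, V4=1, V5=4, V6=4, V7=6. Each edge has distinct colors on its endpoints.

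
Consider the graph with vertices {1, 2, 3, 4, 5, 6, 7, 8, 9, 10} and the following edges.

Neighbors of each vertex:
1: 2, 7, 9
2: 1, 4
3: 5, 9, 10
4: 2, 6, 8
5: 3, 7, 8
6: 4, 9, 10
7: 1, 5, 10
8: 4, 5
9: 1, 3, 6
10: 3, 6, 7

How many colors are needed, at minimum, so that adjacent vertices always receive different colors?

3

The cycle 9-3-5-7-1-9 has odd length 5, so it cannot be 2-colored; at least 3 colors are needed.
3 colors suffice: 1=c, 2=b, 3=b, 4=a, 5=a, 6=b, 7=b, 8=b, 9=a, 10=a. Each edge has distinct colors on its endpoints.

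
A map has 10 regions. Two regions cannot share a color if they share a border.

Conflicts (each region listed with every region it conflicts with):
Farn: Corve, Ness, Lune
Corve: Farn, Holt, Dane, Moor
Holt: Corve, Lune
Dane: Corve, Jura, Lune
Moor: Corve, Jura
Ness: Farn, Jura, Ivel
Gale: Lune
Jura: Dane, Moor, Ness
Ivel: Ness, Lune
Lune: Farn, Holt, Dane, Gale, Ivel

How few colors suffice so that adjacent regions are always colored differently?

The cycle Jura-Moor-Corve-Farn-Ness-Jura has odd length 5, so it cannot be 2-colored; at least 3 colors are needed.
3 colors suffice: color 1 → {Corve, Jura, Lune}; color 2 → {Farn, Holt, Dane, Moor, Gale, Ivel}; color 3 → {Ness}. No two conflicting regions share a color.

3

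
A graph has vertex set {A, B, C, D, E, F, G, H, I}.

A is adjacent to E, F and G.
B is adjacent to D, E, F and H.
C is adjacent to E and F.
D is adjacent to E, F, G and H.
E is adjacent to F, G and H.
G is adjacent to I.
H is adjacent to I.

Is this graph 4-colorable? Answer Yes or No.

Yes

The chromatic number is 4. B, D, E, H form a clique, so at least 4 colors are needed.
A valid assignment using 4 colors: A=2, B=4, C=2, D=2, E=1, F=3, G=3, H=3, I=1.
That is already a proper 4-coloring.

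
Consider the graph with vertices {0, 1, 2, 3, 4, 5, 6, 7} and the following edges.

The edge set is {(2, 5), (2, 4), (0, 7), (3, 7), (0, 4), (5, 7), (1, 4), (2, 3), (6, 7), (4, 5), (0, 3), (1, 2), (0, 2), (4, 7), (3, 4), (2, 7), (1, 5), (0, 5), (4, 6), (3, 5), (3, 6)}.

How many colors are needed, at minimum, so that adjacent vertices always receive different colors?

6

0, 2, 3, 4, 5, 7 are pairwise adjacent (a clique of size 6), so at least 6 colors are needed.
6 colors suffice: color a → {4}; color b → {1, 3}; color c → {7}; color d → {2, 6}; color e → {5}; color f → {0}. No two adjacent vertices share a color.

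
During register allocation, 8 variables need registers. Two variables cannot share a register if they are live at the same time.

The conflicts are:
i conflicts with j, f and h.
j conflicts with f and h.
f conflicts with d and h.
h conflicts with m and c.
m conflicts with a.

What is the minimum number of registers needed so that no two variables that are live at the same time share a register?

4

i, j, f, h are mutually in conflict, so at least 4 registers are needed.
4 registers suffice: i=3, j=4, f=2, d=1, h=1, m=2, c=2, a=1. Every pair that conflicts lands in different registers.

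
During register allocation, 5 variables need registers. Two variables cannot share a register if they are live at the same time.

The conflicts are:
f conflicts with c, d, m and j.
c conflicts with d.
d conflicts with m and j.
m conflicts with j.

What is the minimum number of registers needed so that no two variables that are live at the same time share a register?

f, d, m, j all conflict with each other, so at least 4 registers are needed.
4 registers suffice: register 1 → {d}; register 2 → {f}; register 3 → {c, j}; register 4 → {m}. Each listed conflict is separated.

4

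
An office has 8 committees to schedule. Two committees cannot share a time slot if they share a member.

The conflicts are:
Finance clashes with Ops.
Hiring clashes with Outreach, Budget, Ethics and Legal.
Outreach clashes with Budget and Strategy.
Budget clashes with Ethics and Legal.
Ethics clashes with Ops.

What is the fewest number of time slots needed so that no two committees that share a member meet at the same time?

3

Hiring, Outreach, Budget are mutually in conflict, so at least 3 time slots are needed.
3 time slots suffice: time slot 1 → {Hiring, Strategy, Ops}; time slot 2 → {Finance, Budget}; time slot 3 → {Outreach, Ethics, Legal}. Each listed conflict is separated.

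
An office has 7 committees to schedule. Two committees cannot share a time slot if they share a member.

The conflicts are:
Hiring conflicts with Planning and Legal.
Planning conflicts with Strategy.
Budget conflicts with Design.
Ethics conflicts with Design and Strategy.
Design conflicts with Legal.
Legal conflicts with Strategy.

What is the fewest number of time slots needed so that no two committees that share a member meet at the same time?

2

Planning and Strategy conflict, so at least 2 time slots are needed.
2 time slots suffice: Hiring=1, Planning=2, Budget=2, Ethics=2, Design=1, Legal=2, Strategy=1. Each listed conflict is separated.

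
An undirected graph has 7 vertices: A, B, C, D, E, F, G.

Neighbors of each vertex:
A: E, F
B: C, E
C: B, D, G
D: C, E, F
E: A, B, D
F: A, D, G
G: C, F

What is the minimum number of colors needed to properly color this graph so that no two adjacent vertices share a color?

B and C are adjacent, so at least 2 colors are needed.
A valid assignment using 2 colors: A=1, B=1, C=2, D=1, E=2, F=2, G=1. No two adjacent vertices share a color.

2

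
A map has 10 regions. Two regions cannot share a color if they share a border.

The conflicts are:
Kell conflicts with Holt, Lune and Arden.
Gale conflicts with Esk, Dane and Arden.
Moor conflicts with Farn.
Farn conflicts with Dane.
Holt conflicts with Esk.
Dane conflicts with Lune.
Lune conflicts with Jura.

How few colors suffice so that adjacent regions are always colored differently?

3

The cycle Dane-Lune-Kell-Arden-Gale-Dane has odd length 5, so it cannot be 2-colored; at least 3 colors are needed.
3 colors suffice: color 1 → {Kell, Moor, Esk, Dane, Jura}; color 2 → {Gale, Farn, Holt, Lune}; color 3 → {Arden}. Every pair that conflicts lands in different colors.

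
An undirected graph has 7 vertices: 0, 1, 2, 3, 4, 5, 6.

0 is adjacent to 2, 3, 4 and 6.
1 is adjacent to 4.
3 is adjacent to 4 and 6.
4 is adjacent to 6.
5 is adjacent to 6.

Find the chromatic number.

0, 3, 4, 6 are pairwise adjacent (a clique of size 4), so at least 4 colors are needed.
A valid assignment using 4 colors: 0=blue, 1=red, 2=red, 3=yellow, 4=green, 5=blue, 6=red. Each edge has distinct colors on its endpoints.

4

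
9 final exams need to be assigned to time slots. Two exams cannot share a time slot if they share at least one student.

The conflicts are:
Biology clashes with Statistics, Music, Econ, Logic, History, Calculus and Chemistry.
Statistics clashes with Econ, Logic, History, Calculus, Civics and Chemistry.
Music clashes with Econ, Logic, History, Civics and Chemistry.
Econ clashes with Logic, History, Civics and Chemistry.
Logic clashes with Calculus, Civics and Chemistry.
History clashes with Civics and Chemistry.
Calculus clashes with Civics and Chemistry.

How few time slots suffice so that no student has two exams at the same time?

Biology, Music, Econ, History, Chemistry are mutually in conflict, so at least 5 time slots are needed.
5 time slots suffice: time slot 1 → {Biology, Civics}; time slot 2 → {Chemistry}; time slot 3 → {Logic, History}; time slot 4 → {Statistics, Music}; time slot 5 → {Econ, Calculus}. Every pair that conflicts lands in different time slots.

5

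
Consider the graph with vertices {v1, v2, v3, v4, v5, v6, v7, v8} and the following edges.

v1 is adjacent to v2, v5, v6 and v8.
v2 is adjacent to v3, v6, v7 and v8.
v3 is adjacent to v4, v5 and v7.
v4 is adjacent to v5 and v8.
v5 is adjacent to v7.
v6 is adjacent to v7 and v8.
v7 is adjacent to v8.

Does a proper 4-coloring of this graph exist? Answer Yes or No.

The chromatic number is 4. v2, v6, v7, v8 are mutually adjacent (a clique of size 4), so at least 4 colors are needed.
4 colors suffice: v1=blue, v2=green, v3=yellow, v4=blue, v5=red, v6=yellow, v7=blue, v8=red.
That is already a proper 4-coloring.

Yes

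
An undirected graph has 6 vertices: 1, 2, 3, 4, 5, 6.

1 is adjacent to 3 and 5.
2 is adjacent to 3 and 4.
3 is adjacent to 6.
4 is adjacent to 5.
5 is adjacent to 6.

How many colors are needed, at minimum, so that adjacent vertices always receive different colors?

The cycle 6-3-2-4-5-6 has odd length 5, so it cannot be 2-colored; at least 3 colors are needed.
3 colors suffice: color a → {3, 5}; color b → {1, 2, 6}; color c → {4}. Every edge joins two different colors.

3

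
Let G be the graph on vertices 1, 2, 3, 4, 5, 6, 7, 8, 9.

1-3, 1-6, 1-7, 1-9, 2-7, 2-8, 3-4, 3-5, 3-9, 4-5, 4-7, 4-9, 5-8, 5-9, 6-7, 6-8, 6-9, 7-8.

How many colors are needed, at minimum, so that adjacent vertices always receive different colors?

4

3, 4, 5, 9 are mutually adjacent (a clique of size 4), so at least 4 colors are needed.
A valid assignment using 4 colors: 1=b, 2=c, 3=c, 4=b, 5=d, 6=c, 7=a, 8=b, 9=a. No two adjacent vertices share a color.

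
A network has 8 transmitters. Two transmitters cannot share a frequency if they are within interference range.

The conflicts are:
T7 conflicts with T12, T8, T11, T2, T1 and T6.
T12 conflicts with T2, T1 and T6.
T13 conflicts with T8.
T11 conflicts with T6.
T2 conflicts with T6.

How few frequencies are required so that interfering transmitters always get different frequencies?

T7, T12, T2, T6 all conflict with each other, so at least 4 frequencies are needed.
4 frequencies suffice: frequency 1 → {T7, T13}; frequency 2 → {T12, T8, T11}; frequency 3 → {T1, T6}; frequency 4 → {T2}. Every pair that conflicts lands in different frequencies.

4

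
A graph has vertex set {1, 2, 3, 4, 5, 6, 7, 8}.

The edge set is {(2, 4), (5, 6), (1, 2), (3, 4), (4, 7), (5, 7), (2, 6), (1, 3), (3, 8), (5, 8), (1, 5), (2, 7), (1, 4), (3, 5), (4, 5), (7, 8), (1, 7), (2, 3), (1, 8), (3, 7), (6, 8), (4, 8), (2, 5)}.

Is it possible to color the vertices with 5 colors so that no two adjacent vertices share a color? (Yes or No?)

No

1, 3, 4, 5, 7, 8 form a clique, so at least 6 colors are needed.
So 5 colors are not enough.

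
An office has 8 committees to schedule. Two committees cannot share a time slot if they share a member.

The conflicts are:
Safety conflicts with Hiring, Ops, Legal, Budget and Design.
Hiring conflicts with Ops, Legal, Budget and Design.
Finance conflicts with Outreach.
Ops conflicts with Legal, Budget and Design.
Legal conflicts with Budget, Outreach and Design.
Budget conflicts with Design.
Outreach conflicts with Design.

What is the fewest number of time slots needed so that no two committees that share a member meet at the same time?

Safety, Hiring, Ops, Legal, Budget, Design all conflict with each other, so at least 6 time slots are needed.
6 time slots suffice: time slot 1 → {Finance, Design}; time slot 2 → {Legal}; time slot 3 → {Ops, Outreach}; time slot 4 → {Budget}; time slot 5 → {Safety}; time slot 6 → {Hiring}. No two conflicting committees share a time slot.

6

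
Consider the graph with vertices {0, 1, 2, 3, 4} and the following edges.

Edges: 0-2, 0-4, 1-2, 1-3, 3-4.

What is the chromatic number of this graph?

The cycle 2-0-4-3-1-2 has odd length 5, so it cannot be 2-colored; at least 3 colors are needed.
3 colors suffice: color red → {2, 4}; color blue → {0, 1}; color green → {3}. Every edge joins two different colors.

3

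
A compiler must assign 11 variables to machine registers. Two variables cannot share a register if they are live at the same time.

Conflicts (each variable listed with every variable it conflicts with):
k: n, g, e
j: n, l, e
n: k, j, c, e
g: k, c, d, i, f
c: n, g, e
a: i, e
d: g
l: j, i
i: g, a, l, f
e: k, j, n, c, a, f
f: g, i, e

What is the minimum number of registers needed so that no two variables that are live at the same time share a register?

3

k, n, e pairwise conflict, so at least 3 registers are needed.
Using 3 registers: k=3, j=3, n=2, g=1, c=3, a=3, d=2, l=1, i=2, e=1, f=3. Every pair that conflicts lands in different registers.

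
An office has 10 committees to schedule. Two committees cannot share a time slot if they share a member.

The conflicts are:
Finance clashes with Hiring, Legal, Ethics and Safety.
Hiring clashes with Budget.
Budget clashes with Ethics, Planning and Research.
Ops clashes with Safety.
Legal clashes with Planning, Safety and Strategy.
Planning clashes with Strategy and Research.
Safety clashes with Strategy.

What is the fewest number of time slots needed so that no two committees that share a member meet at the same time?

Budget, Planning, Research all conflict with each other, so at least 3 time slots are needed.
3 time slots suffice: time slot 1 → {Hiring, Ethics, Planning, Safety}; time slot 2 → {Budget, Ops, Legal}; time slot 3 → {Finance, Strategy, Research}. No two conflicting committees share a time slot.

3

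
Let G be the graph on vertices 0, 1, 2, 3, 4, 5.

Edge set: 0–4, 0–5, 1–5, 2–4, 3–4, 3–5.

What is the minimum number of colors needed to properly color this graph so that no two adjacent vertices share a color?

2

0 and 4 are adjacent, so at least 2 colors are needed.
2 colors suffice: 0=b, 1=b, 2=b, 3=b, 4=a, 5=a. Each edge has distinct colors on its endpoints.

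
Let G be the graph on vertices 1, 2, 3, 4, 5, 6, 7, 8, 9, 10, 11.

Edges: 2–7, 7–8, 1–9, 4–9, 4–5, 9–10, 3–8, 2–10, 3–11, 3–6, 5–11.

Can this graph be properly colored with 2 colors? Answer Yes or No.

No

The cycle 10-2-7-8-3-11-5-4-9-10 has odd length 9, so it cannot be 2-colored; at least 3 colors are needed.
So 2 colors are not enough.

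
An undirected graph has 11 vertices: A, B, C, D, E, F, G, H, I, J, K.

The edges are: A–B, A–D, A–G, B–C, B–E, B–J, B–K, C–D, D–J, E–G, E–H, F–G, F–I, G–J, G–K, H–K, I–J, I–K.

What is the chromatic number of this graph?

2

F and I are adjacent, so at least 2 colors are needed.
2 colors suffice: A=2, B=1, C=2, D=1, E=2, F=2, G=1, H=1, I=1, J=2, K=2. Every edge joins two different colors.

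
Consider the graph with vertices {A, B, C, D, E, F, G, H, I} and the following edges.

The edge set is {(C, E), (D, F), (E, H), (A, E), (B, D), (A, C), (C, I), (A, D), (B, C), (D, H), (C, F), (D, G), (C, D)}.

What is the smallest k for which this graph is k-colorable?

C, D, F are mutually adjacent, so at least 3 colors are needed.
3 colors suffice: color red → {C, G, H}; color blue → {D, E, I}; color green → {A, B, F}. No two adjacent vertices share a color.

3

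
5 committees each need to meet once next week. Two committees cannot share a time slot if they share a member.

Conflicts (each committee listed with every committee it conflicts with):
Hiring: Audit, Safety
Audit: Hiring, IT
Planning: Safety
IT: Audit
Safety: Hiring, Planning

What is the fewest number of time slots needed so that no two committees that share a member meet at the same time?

Audit and IT conflict, so at least 2 time slots are needed.
2 time slots suffice: time slot 1 → {Audit, Safety}; time slot 2 → {Hiring, Planning, IT}. Each listed conflict is separated.

2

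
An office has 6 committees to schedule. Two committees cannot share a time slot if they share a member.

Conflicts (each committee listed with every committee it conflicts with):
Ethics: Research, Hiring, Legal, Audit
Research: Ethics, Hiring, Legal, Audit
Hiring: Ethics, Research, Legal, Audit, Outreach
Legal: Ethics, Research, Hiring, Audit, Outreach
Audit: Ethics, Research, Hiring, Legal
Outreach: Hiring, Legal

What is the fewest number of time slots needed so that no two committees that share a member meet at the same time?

Ethics, Research, Hiring, Legal, Audit all conflict with each other, so at least 5 time slots are needed.
Using 5 time slots: Ethics=4, Research=5, Hiring=1, Legal=2, Audit=3, Outreach=3. Each listed conflict is separated.

5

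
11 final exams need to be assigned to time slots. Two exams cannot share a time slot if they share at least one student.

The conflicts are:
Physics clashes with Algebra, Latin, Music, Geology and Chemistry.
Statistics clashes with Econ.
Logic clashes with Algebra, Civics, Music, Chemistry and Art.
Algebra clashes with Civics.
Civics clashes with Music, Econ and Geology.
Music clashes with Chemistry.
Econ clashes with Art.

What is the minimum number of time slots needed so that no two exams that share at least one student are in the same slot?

3

Logic, Music, Chemistry all conflict with each other, so at least 3 time slots are needed.
3 time slots suffice: Physics=1, Statistics=2, Logic=1, Algebra=3, Civics=2, Latin=2, Music=3, Econ=1, Geology=3, Chemistry=2, Art=2. Every pair that conflicts lands in different time slots.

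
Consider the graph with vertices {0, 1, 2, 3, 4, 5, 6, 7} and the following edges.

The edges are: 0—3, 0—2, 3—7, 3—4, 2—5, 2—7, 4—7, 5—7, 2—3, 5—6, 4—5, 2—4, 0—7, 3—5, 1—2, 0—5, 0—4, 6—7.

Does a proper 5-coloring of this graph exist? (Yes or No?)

0, 2, 3, 4, 5, 7 are pairwise adjacent (a clique of size 6), so at least 6 colors are needed.
So 5 colors are not enough.

No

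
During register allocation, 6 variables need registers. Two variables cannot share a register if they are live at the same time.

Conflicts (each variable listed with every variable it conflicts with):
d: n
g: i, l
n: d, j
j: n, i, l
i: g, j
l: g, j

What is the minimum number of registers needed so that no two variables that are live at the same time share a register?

n and j conflict, so at least 2 registers are needed.
2 registers suffice: register 1 → {d, g, j}; register 2 → {n, i, l}. Every pair that conflicts lands in different registers.

2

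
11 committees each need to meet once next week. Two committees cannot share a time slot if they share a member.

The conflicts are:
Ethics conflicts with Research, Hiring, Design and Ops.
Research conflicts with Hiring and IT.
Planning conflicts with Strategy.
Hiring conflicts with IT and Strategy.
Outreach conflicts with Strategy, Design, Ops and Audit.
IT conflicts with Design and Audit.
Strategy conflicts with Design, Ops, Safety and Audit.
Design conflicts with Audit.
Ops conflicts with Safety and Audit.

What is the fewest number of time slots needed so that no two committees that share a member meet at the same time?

Outreach, Strategy, Ops, Audit are mutually in conflict, so at least 4 time slots are needed.
4 time slots suffice: time slot 1 → {Ethics, IT, Strategy}; time slot 2 → {Planning, Hiring, Safety, Audit}; time slot 3 → {Research, Design, Ops}; time slot 4 → {Outreach}. Each listed conflict is separated.

4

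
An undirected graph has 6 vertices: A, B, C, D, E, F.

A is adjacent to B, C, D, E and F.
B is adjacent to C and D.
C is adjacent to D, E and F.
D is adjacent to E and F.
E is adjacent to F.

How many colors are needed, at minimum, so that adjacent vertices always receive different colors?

5

A, C, D, E, F are pairwise adjacent (a clique of size 5), so at least 5 colors are needed.
5 colors suffice: A=red, B=yellow, C=blue, D=green, E=yellow, F=purple. Each edge has distinct colors on its endpoints.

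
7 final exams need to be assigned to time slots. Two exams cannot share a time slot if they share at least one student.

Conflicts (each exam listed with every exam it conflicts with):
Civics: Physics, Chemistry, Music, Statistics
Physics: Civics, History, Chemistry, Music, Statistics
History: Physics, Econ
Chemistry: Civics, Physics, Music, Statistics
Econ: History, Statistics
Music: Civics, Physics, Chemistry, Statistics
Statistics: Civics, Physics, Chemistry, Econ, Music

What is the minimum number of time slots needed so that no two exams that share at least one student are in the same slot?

Civics, Physics, Chemistry, Music, Statistics are mutually in conflict, so at least 5 time slots are needed.
5 time slots suffice: time slot 1 → {History, Statistics}; time slot 2 → {Physics, Econ}; time slot 3 → {Civics}; time slot 4 → {Chemistry}; time slot 5 → {Music}. Each listed conflict is separated.

5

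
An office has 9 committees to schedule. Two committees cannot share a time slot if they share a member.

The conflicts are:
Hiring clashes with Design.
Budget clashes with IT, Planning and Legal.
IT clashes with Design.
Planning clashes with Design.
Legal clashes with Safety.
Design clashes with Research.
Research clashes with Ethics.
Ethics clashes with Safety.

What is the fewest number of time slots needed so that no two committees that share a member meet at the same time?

The cycle Safety-Legal-Budget-Planning-Design-Research-Ethics-Safety has odd length 7, so it cannot be 2-colored; at least 3 time slots are needed.
3 time slots suffice: time slot 1 → {Budget, Design, Ethics}; time slot 2 → {Hiring, IT, Planning, Legal, Research}; time slot 3 → {Safety}. Each listed conflict is separated.

3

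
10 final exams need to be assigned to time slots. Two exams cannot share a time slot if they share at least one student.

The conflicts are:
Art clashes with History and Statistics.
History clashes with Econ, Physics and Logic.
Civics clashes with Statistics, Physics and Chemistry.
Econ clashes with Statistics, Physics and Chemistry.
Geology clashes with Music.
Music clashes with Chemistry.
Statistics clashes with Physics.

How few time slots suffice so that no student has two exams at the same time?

3

History, Econ, Physics pairwise conflict, so at least 3 time slots are needed.
3 time slots suffice: Art=2, History=1, Civics=2, Econ=2, Geology=1, Music=2, Statistics=1, Physics=3, Chemistry=1, Logic=2. No two conflicting exams share a time slot.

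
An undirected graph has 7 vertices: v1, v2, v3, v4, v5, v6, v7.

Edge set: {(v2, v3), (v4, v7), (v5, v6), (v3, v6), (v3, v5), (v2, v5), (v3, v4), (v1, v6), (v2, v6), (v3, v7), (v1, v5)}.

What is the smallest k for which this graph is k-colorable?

v2, v3, v5, v6 are pairwise adjacent (a clique of size 4), so at least 4 colors are needed.
4 colors suffice: color R → {v1, v3}; color B → {v5, v7}; color G → {v4, v6}; color Y → {v2}. Each edge has distinct colors on its endpoints.

4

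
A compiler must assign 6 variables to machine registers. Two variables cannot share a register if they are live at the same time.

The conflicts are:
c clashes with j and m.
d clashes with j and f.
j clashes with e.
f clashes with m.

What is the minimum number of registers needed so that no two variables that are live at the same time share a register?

3

The cycle f-m-c-j-d-f has odd length 5, so it cannot be 2-colored; at least 3 registers are needed.
3 registers suffice: c=2, d=3, j=1, e=2, f=2, m=1. Every pair that conflicts lands in different registers.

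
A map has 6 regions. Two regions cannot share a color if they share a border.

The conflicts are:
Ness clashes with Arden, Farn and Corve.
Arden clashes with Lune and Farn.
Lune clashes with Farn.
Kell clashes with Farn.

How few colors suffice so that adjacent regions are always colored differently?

3

Ness, Arden, Farn pairwise conflict, so at least 3 colors are needed.
3 colors suffice: Ness=3, Arden=2, Lune=3, Kell=2, Farn=1, Corve=1. Every pair that conflicts lands in different colors.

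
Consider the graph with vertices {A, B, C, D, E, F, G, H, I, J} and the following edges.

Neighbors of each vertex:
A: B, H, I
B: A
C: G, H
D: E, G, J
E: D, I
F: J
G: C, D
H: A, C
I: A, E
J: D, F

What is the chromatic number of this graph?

3

The cycle C-H-A-I-E-D-G-C has odd length 7, so it cannot be 2-colored; at least 3 colors are needed.
A valid assignment using 3 colors: A=1, B=2, C=1, D=1, E=3, F=1, G=2, H=2, I=2, J=2. Every edge joins two different colors.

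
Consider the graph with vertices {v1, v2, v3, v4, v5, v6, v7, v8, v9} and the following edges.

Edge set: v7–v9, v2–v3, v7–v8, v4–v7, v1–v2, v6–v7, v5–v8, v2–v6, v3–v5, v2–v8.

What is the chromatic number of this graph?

v1 and v2 are adjacent, so at least 2 colors are needed.
2 colors suffice: color R → {v2, v5, v7}; color B → {v1, v3, v4, v6, v8, v9}. Every edge joins two different colors.

2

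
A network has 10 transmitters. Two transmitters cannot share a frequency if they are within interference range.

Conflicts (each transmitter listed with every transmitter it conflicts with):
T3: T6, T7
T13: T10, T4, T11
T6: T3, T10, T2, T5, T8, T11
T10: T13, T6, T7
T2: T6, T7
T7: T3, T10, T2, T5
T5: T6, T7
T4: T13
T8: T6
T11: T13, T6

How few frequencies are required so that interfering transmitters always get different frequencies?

T2 and T7 conflict, so at least 2 frequencies are needed.
2 frequencies suffice: frequency 1 → {T13, T6, T7}; frequency 2 → {T3, T10, T2, T5, T4, T8, T11}. Each listed conflict is separated.

2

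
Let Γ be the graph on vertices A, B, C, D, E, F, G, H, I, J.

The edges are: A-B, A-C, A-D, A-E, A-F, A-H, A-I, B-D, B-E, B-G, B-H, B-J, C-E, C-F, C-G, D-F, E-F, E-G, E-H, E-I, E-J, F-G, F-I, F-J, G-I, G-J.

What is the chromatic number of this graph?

4

E, F, G, I are pairwise adjacent (a clique of size 4), so at least 4 colors are needed.
4 colors suffice: color 1 → {D, E}; color 2 → {A, G}; color 3 → {B, F}; color 4 → {C, H, I, J}. Every edge joins two different colors.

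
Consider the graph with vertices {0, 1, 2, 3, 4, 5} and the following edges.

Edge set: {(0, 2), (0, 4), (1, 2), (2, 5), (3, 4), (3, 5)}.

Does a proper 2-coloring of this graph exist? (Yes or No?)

The cycle 0-2-5-3-4-0 has odd length 5, so it cannot be 2-colored; at least 3 colors are needed.
So 2 colors are not enough.

No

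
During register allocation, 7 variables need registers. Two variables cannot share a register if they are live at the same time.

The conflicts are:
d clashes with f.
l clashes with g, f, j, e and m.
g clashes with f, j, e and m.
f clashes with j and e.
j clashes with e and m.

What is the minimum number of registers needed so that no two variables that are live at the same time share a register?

l, g, f, j, e all conflict with each other, so at least 5 registers are needed.
A valid assignment using 5 registers: d=1, l=4, g=1, f=2, j=3, e=5, m=2. Each listed conflict is separated.

5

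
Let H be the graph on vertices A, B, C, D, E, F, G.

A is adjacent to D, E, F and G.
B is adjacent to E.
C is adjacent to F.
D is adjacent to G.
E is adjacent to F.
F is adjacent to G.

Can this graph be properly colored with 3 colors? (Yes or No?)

The chromatic number is 3. A, E, F form a triangle, so at least 3 colors are needed.
3 colors suffice: color 1 → {B, D, F}; color 2 → {A, C}; color 3 → {E, G}.
That is already a proper 3-coloring.

Yes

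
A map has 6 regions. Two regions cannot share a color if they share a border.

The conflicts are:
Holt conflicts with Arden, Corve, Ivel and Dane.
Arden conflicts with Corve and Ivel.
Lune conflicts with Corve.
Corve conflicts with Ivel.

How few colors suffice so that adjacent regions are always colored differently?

Holt, Arden, Corve, Ivel all conflict with each other, so at least 4 colors are needed.
One proper 4-coloring: Holt=2, Arden=3, Lune=2, Corve=1, Ivel=4, Dane=1. No two conflicting regions share a color.

4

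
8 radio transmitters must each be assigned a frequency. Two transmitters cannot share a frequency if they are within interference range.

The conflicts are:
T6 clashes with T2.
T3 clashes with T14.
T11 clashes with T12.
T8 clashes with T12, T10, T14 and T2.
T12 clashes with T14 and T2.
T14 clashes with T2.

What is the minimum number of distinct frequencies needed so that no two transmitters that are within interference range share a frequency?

T8, T12, T14, T2 are mutually in conflict, so at least 4 frequencies are needed.
4 frequencies suffice: frequency 1 → {T3, T11, T10, T2}; frequency 2 → {T6, T12}; frequency 3 → {T8}; frequency 4 → {T14}. Each listed conflict is separated.

4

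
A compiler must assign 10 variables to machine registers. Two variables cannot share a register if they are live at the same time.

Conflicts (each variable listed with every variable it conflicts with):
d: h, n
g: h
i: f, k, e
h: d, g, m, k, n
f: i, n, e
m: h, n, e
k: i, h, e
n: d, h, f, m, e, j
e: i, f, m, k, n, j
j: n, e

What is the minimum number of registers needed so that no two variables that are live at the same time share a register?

3

d, h, n all conflict with each other, so at least 3 registers are needed.
3 registers suffice: register 1 → {h, e}; register 2 → {g, i, n}; register 3 → {d, f, m, k, j}. No two conflicting variables share a register.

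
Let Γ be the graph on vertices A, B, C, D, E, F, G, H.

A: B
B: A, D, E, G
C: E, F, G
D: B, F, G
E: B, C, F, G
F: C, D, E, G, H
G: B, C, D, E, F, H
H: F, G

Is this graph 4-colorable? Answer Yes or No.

Yes

The chromatic number is 4. C, E, F, G are mutually adjacent (a clique of size 4), so at least 4 colors are needed.
A valid assignment using 4 colors: A=red, B=blue, C=yellow, D=green, E=green, F=blue, G=red, H=green.
That is already a proper 4-coloring.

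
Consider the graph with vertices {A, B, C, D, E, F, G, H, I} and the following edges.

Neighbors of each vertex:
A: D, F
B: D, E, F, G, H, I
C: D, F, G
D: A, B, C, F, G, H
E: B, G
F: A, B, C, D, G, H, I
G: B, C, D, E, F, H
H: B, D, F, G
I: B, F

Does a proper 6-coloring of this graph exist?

Yes

The chromatic number is 5. B, D, F, G, H are mutually adjacent (a clique of size 5), so at least 5 colors are needed.
5 colors suffice: color red → {E, F}; color blue → {D, I}; color green → {A, B, C}; color yellow → {G}; color purple → {H}.
Since 6 ≥ 5, a proper 6-coloring certainly exists.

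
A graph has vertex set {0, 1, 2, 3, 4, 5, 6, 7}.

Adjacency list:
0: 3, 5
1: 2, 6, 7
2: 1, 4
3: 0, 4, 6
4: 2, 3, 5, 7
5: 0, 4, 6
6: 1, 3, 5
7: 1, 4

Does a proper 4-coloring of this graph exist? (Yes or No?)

The chromatic number is 3. The cycle 7-4-5-6-1-7 has odd length 5, so it cannot be 2-colored; at least 3 colors are needed.
3 colors suffice: color red → {0, 1, 4}; color blue → {2, 3, 5, 7}; color green → {6}.
Since 4 ≥ 3, a proper 4-coloring certainly exists.

Yes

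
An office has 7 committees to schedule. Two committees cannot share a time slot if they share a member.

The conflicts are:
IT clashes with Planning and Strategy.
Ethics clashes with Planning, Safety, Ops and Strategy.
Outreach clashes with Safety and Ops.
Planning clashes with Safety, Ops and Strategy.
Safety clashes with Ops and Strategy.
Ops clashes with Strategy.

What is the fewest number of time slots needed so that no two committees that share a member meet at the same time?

Ethics, Planning, Safety, Ops, Strategy pairwise conflict, so at least 5 time slots are needed.
Using 5 time slots: IT=1, Ethics=5, Outreach=2, Planning=2, Safety=3, Ops=1, Strategy=4. Every pair that conflicts lands in different time slots.

5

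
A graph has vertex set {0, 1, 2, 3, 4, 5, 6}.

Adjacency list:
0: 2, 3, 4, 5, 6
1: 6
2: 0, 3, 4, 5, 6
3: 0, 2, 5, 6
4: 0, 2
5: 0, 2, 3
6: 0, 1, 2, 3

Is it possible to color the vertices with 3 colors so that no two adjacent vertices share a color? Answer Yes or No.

0, 2, 3, 5 are mutually adjacent (a clique of size 4), so at least 4 colors are needed.
So 3 colors are not enough.

No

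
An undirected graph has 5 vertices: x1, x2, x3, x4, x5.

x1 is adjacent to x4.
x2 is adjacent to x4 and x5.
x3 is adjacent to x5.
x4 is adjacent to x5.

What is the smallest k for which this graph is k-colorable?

3

x2, x4, x5 form a triangle, so at least 3 colors are needed.
3 colors suffice: color 1 → {x1, x5}; color 2 → {x3, x4}; color 3 → {x2}. No two adjacent vertices share a color.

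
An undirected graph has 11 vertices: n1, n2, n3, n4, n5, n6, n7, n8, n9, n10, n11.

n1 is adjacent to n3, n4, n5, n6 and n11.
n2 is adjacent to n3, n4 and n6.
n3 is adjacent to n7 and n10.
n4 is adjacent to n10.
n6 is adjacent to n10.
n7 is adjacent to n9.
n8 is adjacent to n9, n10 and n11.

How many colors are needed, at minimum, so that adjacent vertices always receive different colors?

The cycle n8-n10-n6-n1-n11-n8 has odd length 5, so it cannot be 2-colored; at least 3 colors are needed.
3 colors suffice: n1=1, n2=1, n3=2, n4=2, n5=2, n6=2, n7=1, n8=2, n9=3, n10=1, n11=3. No two adjacent vertices share a color.

3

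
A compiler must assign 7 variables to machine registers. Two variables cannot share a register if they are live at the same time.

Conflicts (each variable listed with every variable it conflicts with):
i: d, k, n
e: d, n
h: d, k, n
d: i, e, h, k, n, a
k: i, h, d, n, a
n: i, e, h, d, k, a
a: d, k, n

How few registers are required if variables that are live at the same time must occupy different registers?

4

h, d, k, n pairwise conflict, so at least 4 registers are needed.
4 registers suffice: register 1 → {n}; register 2 → {d}; register 3 → {e, k}; register 4 → {i, h, a}. Each listed conflict is separated.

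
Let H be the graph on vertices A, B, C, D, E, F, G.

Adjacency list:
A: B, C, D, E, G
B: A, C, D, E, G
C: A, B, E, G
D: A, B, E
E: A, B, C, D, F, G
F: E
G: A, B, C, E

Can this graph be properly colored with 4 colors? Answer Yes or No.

A, B, C, E, G are mutually adjacent (a clique of size 5), so at least 5 colors are needed.
So 4 colors are not enough.

No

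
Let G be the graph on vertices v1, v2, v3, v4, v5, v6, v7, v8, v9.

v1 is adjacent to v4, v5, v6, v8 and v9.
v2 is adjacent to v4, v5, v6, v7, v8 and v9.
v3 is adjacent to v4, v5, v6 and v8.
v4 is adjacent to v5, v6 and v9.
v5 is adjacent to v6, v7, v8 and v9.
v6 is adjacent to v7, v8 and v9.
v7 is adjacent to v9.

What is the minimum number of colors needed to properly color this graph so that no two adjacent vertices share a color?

5

v1, v4, v5, v6, v9 are mutually adjacent (a clique of size 5), so at least 5 colors are needed.
A valid assignment using 5 colors: v1=5, v2=5, v3=4, v4=3, v5=2, v6=1, v7=3, v8=3, v9=4. Each edge has distinct colors on its endpoints.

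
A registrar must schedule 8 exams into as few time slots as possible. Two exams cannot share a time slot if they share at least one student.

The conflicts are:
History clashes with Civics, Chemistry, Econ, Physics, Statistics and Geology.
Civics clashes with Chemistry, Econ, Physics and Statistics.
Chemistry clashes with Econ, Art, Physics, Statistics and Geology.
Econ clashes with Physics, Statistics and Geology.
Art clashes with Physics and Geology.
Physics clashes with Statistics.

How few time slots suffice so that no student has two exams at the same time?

6

History, Civics, Chemistry, Econ, Physics, Statistics pairwise conflict, so at least 6 time slots are needed.
Using 6 time slots: History=2, Civics=6, Chemistry=1, Econ=4, Art=2, Physics=3, Statistics=5, Geology=3. No two conflicting exams share a time slot.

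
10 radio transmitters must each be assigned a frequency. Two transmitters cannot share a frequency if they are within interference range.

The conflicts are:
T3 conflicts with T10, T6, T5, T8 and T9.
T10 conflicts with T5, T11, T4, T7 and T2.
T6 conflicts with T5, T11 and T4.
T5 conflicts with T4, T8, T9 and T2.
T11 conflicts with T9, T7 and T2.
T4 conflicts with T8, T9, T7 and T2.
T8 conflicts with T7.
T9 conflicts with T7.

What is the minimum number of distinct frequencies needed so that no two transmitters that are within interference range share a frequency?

4

T10, T5, T4, T2 all conflict with each other, so at least 4 frequencies are needed.
A valid assignment using 4 frequencies: T3=1, T10=3, T6=3, T5=2, T11=1, T4=1, T8=3, T9=3, T7=2, T2=4. No two conflicting transmitters share a frequency.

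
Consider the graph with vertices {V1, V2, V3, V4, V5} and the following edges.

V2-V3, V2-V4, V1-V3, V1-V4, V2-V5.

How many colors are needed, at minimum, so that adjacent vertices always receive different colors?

V2 and V3 are adjacent, so at least 2 colors are needed.
A valid assignment using 2 colors: V1=1, V2=1, V3=2, V4=2, V5=2. Each edge has distinct colors on its endpoints.

2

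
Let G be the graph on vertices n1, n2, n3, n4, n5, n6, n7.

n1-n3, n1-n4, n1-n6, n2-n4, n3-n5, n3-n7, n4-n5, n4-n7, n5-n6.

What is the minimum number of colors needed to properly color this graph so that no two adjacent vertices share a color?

n1 and n6 are adjacent, so at least 2 colors are needed.
2 colors suffice: n1=blue, n2=blue, n3=red, n4=red, n5=blue, n6=red, n7=blue. Each edge has distinct colors on its endpoints.

2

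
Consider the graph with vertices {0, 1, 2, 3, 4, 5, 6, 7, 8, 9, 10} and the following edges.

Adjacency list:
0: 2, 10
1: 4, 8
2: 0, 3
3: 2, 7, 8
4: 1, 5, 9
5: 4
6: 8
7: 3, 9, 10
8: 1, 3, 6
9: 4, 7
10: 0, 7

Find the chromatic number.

The cycle 3-7-10-0-2-3 has odd length 5, so it cannot be 2-colored; at least 3 colors are needed.
3 colors suffice: color a → {3, 4, 6, 10}; color b → {2, 5, 7, 8}; color c → {0, 1, 9}. Each edge has distinct colors on its endpoints.

3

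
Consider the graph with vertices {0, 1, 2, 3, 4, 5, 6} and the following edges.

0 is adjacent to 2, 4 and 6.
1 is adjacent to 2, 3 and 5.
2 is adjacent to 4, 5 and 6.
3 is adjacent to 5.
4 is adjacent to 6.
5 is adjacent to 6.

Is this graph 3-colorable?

0, 2, 4, 6 form a clique, so at least 4 colors are needed.
So 3 colors are not enough.

No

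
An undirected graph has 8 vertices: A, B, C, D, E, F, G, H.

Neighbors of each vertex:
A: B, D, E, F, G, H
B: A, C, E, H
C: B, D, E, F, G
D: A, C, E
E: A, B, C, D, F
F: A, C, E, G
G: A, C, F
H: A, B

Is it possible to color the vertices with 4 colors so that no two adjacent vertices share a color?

Yes

The chromatic number is 3. C, F, G are mutually adjacent, so at least 3 colors are needed.
3 colors suffice: color red → {A, C}; color blue → {E, G, H}; color green → {B, D, F}.
Since 4 ≥ 3, a proper 4-coloring certainly exists.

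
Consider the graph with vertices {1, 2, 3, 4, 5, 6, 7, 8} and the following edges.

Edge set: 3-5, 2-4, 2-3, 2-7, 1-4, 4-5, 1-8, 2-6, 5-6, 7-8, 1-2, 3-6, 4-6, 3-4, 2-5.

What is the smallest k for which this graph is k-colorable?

2, 3, 4, 5, 6 are mutually adjacent (a clique of size 5), so at least 5 colors are needed.
5 colors suffice: 1=green, 2=red, 3=yellow, 4=blue, 5=green, 6=purple, 7=blue, 8=red. No two adjacent vertices share a color.

5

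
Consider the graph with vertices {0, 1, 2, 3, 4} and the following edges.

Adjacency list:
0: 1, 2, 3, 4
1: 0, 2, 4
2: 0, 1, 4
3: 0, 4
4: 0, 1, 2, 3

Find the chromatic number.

0, 1, 2, 4 are mutually adjacent (a clique of size 4), so at least 4 colors are needed.
One proper 4-coloring: 0=red, 1=green, 2=yellow, 3=green, 4=blue. No two adjacent vertices share a color.

4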